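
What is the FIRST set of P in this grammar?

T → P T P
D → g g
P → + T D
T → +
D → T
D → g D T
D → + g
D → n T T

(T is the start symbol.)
From P → + T D:
  - '+' is a terminal: add '+' and stop

Collecting: FIRST(P) = { '+' }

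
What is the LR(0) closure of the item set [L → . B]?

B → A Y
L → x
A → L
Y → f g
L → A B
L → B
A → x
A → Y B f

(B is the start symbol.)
To compute CLOSURE, for each item [A → α.Bβ] where B is a non-terminal, add [B → .γ] for all productions B → γ; repeat for the newly added items until nothing changes.

Start with: [L → . B]
  [L → . B] has the dot before B: add [B → . A Y]
  [B → . A Y] has the dot before A: add [A → . L], [A → . x], [A → . Y B f]
  [A → . L] has the dot before L: add [L → . x], [L → . A B]
  [A → . Y B f] has the dot before Y: add [Y → . f g]
No further items can be added.

CLOSURE = { [A → . L], [A → . Y B f], [A → . x], [B → . A Y], [L → . A B], [L → . B], [L → . x], [Y → . f g] }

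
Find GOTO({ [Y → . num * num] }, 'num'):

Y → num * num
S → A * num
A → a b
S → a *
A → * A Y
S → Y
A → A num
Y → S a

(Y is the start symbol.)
{ [Y → num . * num] }

GOTO(I, 'num') = CLOSURE({ [A → αX.β] : [A → α.Xβ] ∈ I, X = 'num' })

Items with dot before 'num', with the dot advanced:
  [Y → . num * num] → [Y → num . * num]
Closure adds nothing (no advanced item has the dot before a non-terminal).

GOTO = { [Y → num . * num] }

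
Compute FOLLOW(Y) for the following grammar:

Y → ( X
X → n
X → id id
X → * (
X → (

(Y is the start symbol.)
{ $ }

Y is the start symbol, so $ ∈ FOLLOW(Y).
Y does not occur on any right-hand side.

Taking the union: FOLLOW(Y) = { $ }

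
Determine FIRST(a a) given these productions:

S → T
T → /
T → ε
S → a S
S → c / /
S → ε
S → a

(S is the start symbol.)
{ 'a' }

To compute FIRST(a a), process the symbols left to right:
Symbol a is a terminal. Add 'a' and stop.
FIRST(a a) = { 'a' }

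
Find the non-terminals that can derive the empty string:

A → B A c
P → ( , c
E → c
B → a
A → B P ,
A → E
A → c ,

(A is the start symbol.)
There are no ε-productions, so no non-terminal can derive ε.
No non-terminals are nullable.

Answer: None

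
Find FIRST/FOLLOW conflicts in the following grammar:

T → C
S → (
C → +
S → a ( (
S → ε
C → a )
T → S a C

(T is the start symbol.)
Yes. S → a '(' '(' with FOLLOW(S) on { 'a' }

Nullable non-terminals: S.

S: nullable alternative(s) S → ε; FOLLOW(S) = { 'a' }
  S → (: FIRST \ {ε} = { '(' } — disjoint from FOLLOW(S)
  S → a ( (: FIRST \ {ε} = { 'a' } — overlaps FOLLOW(S) on { 'a' }: CONFLICT
  S → ε: FIRST \ {ε} = { } — this is the only nullable alternative, skip

C, T have no nullable alternative, so no FIRST/FOLLOW check is needed there.

So the grammar has 1 FIRST/FOLLOW conflict (marked CONFLICT above).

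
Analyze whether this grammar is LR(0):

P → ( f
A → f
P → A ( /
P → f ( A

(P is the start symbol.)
No. Shift-reduce conflict between [A → f .] and [P → f . ( A]

A grammar is LR(0) if no state in the canonical LR(0) collection has:
  - both a shift item (dot before a terminal) and a complete item (shift-reduce conflict), or
  - two or more complete items (reduce-reduce conflict; the accept item [P' → P .] counts as a complete item here).

Augment with P' → P and build the canonical LR(0) collection (I0 = CLOSURE({[P' → . P]}), then GOTO on every symbol after a dot until no new states appear). It has 11 states:
  I0: { [A → . f], [P → . ( f], [P → . A ( /], [P → . f ( A], [P' → . P] }  — shift
  I1: { [P → ( . f] }  — shift
  I2: { [P → A . ( /] }  — shift
  I3: { [P' → P .] }  — accept
  I4: { [A → f .], [P → f . ( A] }  — shift, reduce
  I5: { [A → . f], [P → f ( . A] }  — shift
  I6: { [P → f ( A .] }  — reduce
  I7: { [A → f .] }  — reduce
  I8: { [P → A ( . /] }  — shift
  I9: { [P → A ( / .] }  — reduce
  I10: { [P → ( f .] }  — reduce

Conflict in state I4:
  Shift-reduce conflict between [A → f .] and [P → f . ( A]
So the grammar is NOT LR(0).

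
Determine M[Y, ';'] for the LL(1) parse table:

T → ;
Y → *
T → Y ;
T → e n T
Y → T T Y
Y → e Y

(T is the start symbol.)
To find M[Y, ';'], we find productions for Y where ';' is in the predict set (PREDICT(N → α) = (FIRST(α) \ {ε}) ∪ (FOLLOW(N) if α ⇒* ε)).

Relevant sets:
  FIRST(T) = { '*', ';', 'e' }

Y → *: PREDICT = { '*' }
Y → T T Y: PREDICT = { '*', ';', 'e' }
  ';' is in predict set, so this production goes in M[Y, ';']
Y → e Y: PREDICT = { 'e' }

M[Y, ';'] = Y → T T Y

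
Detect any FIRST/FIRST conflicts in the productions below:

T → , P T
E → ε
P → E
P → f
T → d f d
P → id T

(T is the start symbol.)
A FIRST/FIRST conflict occurs when two productions N → α and N → β for the same non-terminal have FIRST(α) ∩ FIRST(β) ≠ ∅ (with ε ∈ FIRST of a nullable right-hand side, so two nullable alternatives also conflict).

FIRST sets of the non-terminals at (or reachable through a nullable prefix from) the front of some alternative:
  FIRST(E) = { ε }

Productions for T:
  T → , P T: FIRST = { ',' }
  T → d f d: FIRST = { 'd' }
Productions for P:
  P → E: FIRST = { ε }
  P → f: FIRST = { 'f' }
  P → id T: FIRST = { 'id' }
E has only one production, so no FIRST/FIRST conflict is possible there.

All alternatives of each non-terminal have pairwise disjoint FIRST sets.

Answer: No FIRST/FIRST conflicts.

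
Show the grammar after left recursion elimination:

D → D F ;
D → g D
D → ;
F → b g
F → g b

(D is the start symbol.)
D → g D D'
D → ; D'
D' → F ; D'
D' → ε
F → b g
F → g b

D is directly left-recursive. The standard transformation for
  A → A α₁ | ... | A α_m | β₁ | ... | β_n
is
  A  → β₁ A' | ... | β_n A'
  A' → α₁ A' | ... | α_m A' | ε

D → g D becomes D → g D D'
D → ; becomes D → ; D'
D → D F ; becomes D' → F ; D'
Add D' → ε

Productions for other non-terminals are unchanged:
  F → b g
  F → g b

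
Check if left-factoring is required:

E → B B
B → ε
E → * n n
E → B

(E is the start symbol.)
Left-factoring is needed when two productions for the same non-terminal
share a common prefix on the right-hand side.

Productions for E:
  E → B B
  E → * n n
  E → B

Found common prefix 'B' in productions for E

Answer: Yes, E has productions with common prefix 'B'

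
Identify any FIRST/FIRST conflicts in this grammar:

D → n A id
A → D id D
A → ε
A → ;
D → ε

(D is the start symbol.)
No FIRST/FIRST conflicts.

A FIRST/FIRST conflict occurs when two productions N → α and N → β for the same non-terminal have FIRST(α) ∩ FIRST(β) ≠ ∅ (with ε ∈ FIRST of a nullable right-hand side, so two nullable alternatives also conflict).

FIRST sets of the non-terminals at (or reachable through a nullable prefix from) the front of some alternative:
  FIRST(D) = { 'n', ε }

Productions for D:
  D → n A id: FIRST = { 'n' }
  D → ε: FIRST = { ε }
Productions for A:
  A → D id D: FIRST = { 'id', 'n' }
  A → ε: FIRST = { ε }
  A → ;: FIRST = { ';' }

All alternatives of each non-terminal have pairwise disjoint FIRST sets.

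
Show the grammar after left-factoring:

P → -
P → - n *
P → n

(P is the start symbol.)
P → - P'
P' → ε
P' → n *
P → n

Left-factoring transforms A → αβ₁ | αβ₂ into A → αA' and A' → β₁ | β₂
(α is the longest common prefix among the alternatives). Repeat until
no nonterminal has two alternatives with a common prefix.

Round 1: P has alternatives sharing prefix '-'. Introduce P': P → - P'
  Add: P' → ε
  Add: P' → n *

No remaining common prefixes — done.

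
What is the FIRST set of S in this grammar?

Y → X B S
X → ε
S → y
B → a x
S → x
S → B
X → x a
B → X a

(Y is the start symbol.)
To compute FIRST(S), examine every production with S on the left-hand side, reading each right-hand side left to right until a non-nullable symbol is reached.

FIRST sets of the other non-terminals involved (by the same procedure, iterated to a fixed point):
  FIRST(B) = { 'a', 'x' }

From S → y:
  - y is a terminal: add 'y' and stop
From S → x:
  - x is a terminal: add 'x' and stop
From S → B:
  - B is a non-terminal: add FIRST(B) \ {ε} = { 'a', 'x' }
    B is not nullable, so stop

Collecting: FIRST(S) = { 'a', 'x', 'y' }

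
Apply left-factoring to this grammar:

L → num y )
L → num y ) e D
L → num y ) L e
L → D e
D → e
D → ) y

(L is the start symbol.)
Left-factoring transforms A → αβ₁ | αβ₂ into A → αA' and A' → β₁ | β₂
(α is the longest common prefix among the alternatives). Repeat until
no nonterminal has two alternatives with a common prefix.

Round 1: L has alternatives sharing prefix 'num y )'. Introduce L': L → num y ) L'
  Add: L' → ε
  Add: L' → e D
  Add: L' → L e

No remaining common prefixes — done.

Resulting grammar:
L → num y ) L'
L' → ε
L' → e D
L' → L e
L → D e
D → e
D → ) y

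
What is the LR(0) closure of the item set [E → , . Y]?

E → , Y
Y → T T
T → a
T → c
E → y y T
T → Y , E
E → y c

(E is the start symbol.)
To compute CLOSURE, for each item [A → α.Bβ] where B is a non-terminal, add [B → .γ] for all productions B → γ; repeat for the newly added items until nothing changes.

Start with: [E → , . Y]
  [E → , . Y] has the dot before Y: add [Y → . T T]
  [Y → . T T] has the dot before T: add [T → . a], [T → . c], [T → . Y , E]
No further items can be added.

CLOSURE = { [E → , . Y], [T → . Y , E], [T → . a], [T → . c], [Y → . T T] }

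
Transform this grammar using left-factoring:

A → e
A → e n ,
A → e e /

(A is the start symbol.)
A → e A'
A' → ε
A' → n ,
A' → e /

Left-factoring transforms A → αβ₁ | αβ₂ into A → αA' and A' → β₁ | β₂
(α is the longest common prefix among the alternatives). Repeat until
no nonterminal has two alternatives with a common prefix.

Round 1: A has alternatives sharing prefix 'e'. Introduce A': A → e A'
  Add: A' → ε
  Add: A' → n ,
  Add: A' → e /

No remaining common prefixes — done.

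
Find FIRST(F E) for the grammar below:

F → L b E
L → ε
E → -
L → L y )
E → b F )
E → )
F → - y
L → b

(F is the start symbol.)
{ '-', 'b', 'y' }

FIRST sets of the non-terminals involved (from the grammar, by fixed-point iteration):
  FIRST(F) = { '-', 'b', 'y' }

To compute FIRST(F E), process the symbols left to right:
Symbol F is a non-terminal. Add FIRST(F) \ {ε} = { '-', 'b', 'y' }
F is not nullable (ε ∉ FIRST(F)), so stop here.
FIRST(F E) = { '-', 'b', 'y' }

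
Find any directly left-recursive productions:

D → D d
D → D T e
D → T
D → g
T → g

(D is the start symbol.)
Yes, D is left-recursive

Direct left recursion occurs when N → N α for some non-terminal N (the right-hand side begins with the left-hand side itself).

D → D d: LEFT RECURSIVE (starts with D)
D → D T e: LEFT RECURSIVE (starts with D)
D → T: starts with T
D → g: starts with g
T → g: starts with g

The grammar has direct left recursion on: D.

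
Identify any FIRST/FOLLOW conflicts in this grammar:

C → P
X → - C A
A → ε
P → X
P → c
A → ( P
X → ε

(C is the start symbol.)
Yes. A → '(' P with FOLLOW(A) on { '(' }

Nullable non-terminals: A, C, P, X.
FIRST sets used below: FIRST(X) = { '-', ε }

A: nullable alternative(s) A → ε; FOLLOW(A) = { $, '(' }
  A → ε: FIRST \ {ε} = { } — this is the only nullable alternative, skip
  A → ( P: FIRST \ {ε} = { '(' } — overlaps FOLLOW(A) on { '(' }: CONFLICT
C has a nullable alternative but only one production, so nothing to check.

P: nullable alternative(s) P → X; FOLLOW(P) = { $, '(' }
  P → X: FIRST \ {ε} = { '-' } — this is the only nullable alternative, skip
  P → c: FIRST \ {ε} = { 'c' } — disjoint from FOLLOW(P)

X: nullable alternative(s) X → ε; FOLLOW(X) = { $, '(' }
  X → - C A: FIRST \ {ε} = { '-' } — disjoint from FOLLOW(X)
  X → ε: FIRST \ {ε} = { } — this is the only nullable alternative, skip

So the grammar has 1 FIRST/FOLLOW conflict (marked CONFLICT above).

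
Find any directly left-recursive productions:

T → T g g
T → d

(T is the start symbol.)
T → T g g: LEFT RECURSIVE (starts with T)
T → d: starts with d

The grammar has direct left recursion on: T.

Answer: Yes, T is left-recursive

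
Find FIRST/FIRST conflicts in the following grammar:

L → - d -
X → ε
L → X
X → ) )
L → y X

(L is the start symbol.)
A FIRST/FIRST conflict occurs when two productions N → α and N → β for the same non-terminal have FIRST(α) ∩ FIRST(β) ≠ ∅ (with ε ∈ FIRST of a nullable right-hand side, so two nullable alternatives also conflict).

FIRST sets of the non-terminals at (or reachable through a nullable prefix from) the front of some alternative:
  FIRST(X) = { ')', ε }

Productions for L:
  L → - d -: FIRST = { '-' }
  L → X: FIRST = { ')', ε }
  L → y X: FIRST = { 'y' }
Productions for X:
  X → ε: FIRST = { ε }
  X → ) ): FIRST = { ')' }

All alternatives of each non-terminal have pairwise disjoint FIRST sets.

Answer: No FIRST/FIRST conflicts.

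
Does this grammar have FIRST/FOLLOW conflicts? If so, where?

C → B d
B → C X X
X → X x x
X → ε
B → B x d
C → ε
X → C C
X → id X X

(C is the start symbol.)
Yes. C → B d with FOLLOW(C) on { 'd', 'id', 'x' }; B → B x d with FOLLOW(B) on { 'd', 'x' }; X → X x x with FOLLOW(X) on { 'd', 'id', 'x' }; X → C C with FOLLOW(X) on { 'd', 'id', 'x' }; X → id X X with FOLLOW(X) on { 'id' }

Nullable non-terminals: B, C, X.
FIRST sets used below: FIRST(C) = { 'd', 'id', 'x', ε }, FIRST(X) = { 'd', 'id', 'x', ε }, FIRST(B) = { 'd', 'id', 'x', ε }

B: nullable alternative(s) B → C X X; FOLLOW(B) = { 'd', 'x' }
  B → C X X: FIRST \ {ε} = { 'd', 'id', 'x' } — this is the only nullable alternative, skip
  B → B x d: FIRST \ {ε} = { 'd', 'id', 'x' } — overlaps FOLLOW(B) on { 'd', 'x' }: CONFLICT

C: nullable alternative(s) C → ε; FOLLOW(C) = { $, 'd', 'id', 'x' }
  C → B d: FIRST \ {ε} = { 'd', 'id', 'x' } — overlaps FOLLOW(C) on { 'd', 'id', 'x' }: CONFLICT
  C → ε: FIRST \ {ε} = { } — this is the only nullable alternative, skip

X: nullable alternative(s) X → ε, X → C C; FOLLOW(X) = { 'd', 'id', 'x' }
  X → X x x: FIRST \ {ε} = { 'd', 'id', 'x' } — overlaps FOLLOW(X) on { 'd', 'id', 'x' }: CONFLICT
  X → ε: FIRST \ {ε} = { } — disjoint from FOLLOW(X)
  X → C C: FIRST \ {ε} = { 'd', 'id', 'x' } — overlaps FOLLOW(X) on { 'd', 'id', 'x' }: CONFLICT
  X → id X X: FIRST \ {ε} = { 'id' } — overlaps FOLLOW(X) on { 'id' }: CONFLICT

So the grammar has 5 FIRST/FOLLOW conflicts (marked CONFLICT above).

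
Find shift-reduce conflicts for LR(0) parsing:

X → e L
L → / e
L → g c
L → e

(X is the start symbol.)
A shift-reduce conflict occurs when an LR(0) state has both:
  - a complete (reduce) item [A → α .] (dot at the end), and
  - a shift item [B → β . c γ] (dot before a terminal).

Augment with X' → X and build the canonical LR(0) collection (I0 = CLOSURE({[X' → . X]}), then GOTO on every symbol after a dot until no new states appear). It has 9 states:
  I0: { [X → . e L], [X' → . X] }  — shift
  I1: { [X' → X .] }  — accept
  I2: { [L → . / e], [L → . e], [L → . g c], [X → e . L] }  — shift
  I3: { [L → / . e] }  — shift
  I4: { [X → e L .] }  — reduce
  I5: { [L → e .] }  — reduce
  I6: { [L → g . c] }  — shift
  I7: { [L → g c .] }  — reduce
  I8: { [L → / e .] }  — reduce

No state contains both a complete item and a shift item.

Answer: No shift-reduce conflicts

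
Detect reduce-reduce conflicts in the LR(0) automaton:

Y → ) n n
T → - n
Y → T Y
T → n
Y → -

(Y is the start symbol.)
No reduce-reduce conflicts

Augment with Y' → Y and build the canonical LR(0) collection (I0 = CLOSURE({[Y' → . Y]}), then GOTO on every symbol after a dot until no new states appear). It has 10 states:
  I0: { [T → . - n], [T → . n], [Y → . ) n n], [Y → . -], [Y → . T Y], [Y' → . Y] }  — shift
  I1: { [Y → ) . n n] }  — shift
  I2: { [T → - . n], [Y → - .] }  — shift, reduce
  I3: { [T → . - n], [T → . n], [Y → . ) n n], [Y → . -], [Y → . T Y], [Y → T . Y] }  — shift
  I4: { [Y' → Y .] }  — accept
  I5: { [T → n .] }  — reduce
  I6: { [Y → T Y .] }  — reduce
  I7: { [T → - n .] }  — reduce
  I8: { [Y → ) n . n] }  — shift
  I9: { [Y → ) n n .] }  — reduce

No state contains more than one complete item.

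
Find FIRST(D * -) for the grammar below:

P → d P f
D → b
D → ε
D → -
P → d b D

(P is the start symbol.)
{ '*', '-', 'b' }

FIRST sets of the non-terminals involved (from the grammar, by fixed-point iteration):
  FIRST(D) = { '-', 'b', ε }

To compute FIRST(D * -), process the symbols left to right:
Symbol D is a non-terminal. Add FIRST(D) \ {ε} = { '-', 'b' }
D is nullable (ε ∈ FIRST(D)), continue to the next symbol.
Symbol * is a terminal. Add '*' and stop.
FIRST(D * -) = { '*', '-', 'b' }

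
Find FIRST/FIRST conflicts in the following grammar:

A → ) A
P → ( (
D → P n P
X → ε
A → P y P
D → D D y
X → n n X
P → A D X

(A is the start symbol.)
Yes. A → ')' A / A → P y P on { ')' }; P → '(' '(' / P → A D X on { '(' }; D → P n P / D → D D y on { '(', ')' }

FIRST sets of the non-terminals at (or reachable through a nullable prefix from) the front of some alternative:
  FIRST(P) = { '(', ')' }
  FIRST(A) = { '(', ')' }
  FIRST(D) = { '(', ')' }

Productions for A:
  A → ) A: FIRST = { ')' }
  A → P y P: FIRST = { '(', ')' }
Productions for P:
  P → ( (: FIRST = { '(' }
  P → A D X: FIRST = { '(', ')' }
Productions for D:
  D → P n P: FIRST = { '(', ')' }
  D → D D y: FIRST = { '(', ')' }
Productions for X:
  X → ε: FIRST = { ε }
  X → n n X: FIRST = { 'n' }

Conflict for A: A → ) A and A → P y P
  Overlap: { ')' }
Conflict for P: P → ( ( and P → A D X
  Overlap: { '(' }
Conflict for D: D → P n P and D → D D y
  Overlap: { '(', ')' }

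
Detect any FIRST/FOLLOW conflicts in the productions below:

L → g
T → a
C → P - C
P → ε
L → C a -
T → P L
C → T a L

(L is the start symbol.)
No FIRST/FOLLOW conflicts.

Nullable non-terminals: P.
P has a nullable alternative but only one production, so nothing to check.

C, L, T have no nullable alternative, so no FIRST/FOLLOW check is needed there.

No FIRST/FOLLOW conflicts found.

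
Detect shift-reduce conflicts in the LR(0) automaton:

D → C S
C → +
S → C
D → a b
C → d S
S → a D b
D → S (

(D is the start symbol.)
Augment with D' → D and build the canonical LR(0) collection (I0 = CLOSURE({[D' → . D]}), then GOTO on every symbol after a dot until no new states appear). It has 15 states:
  I0: { [C → . +], [C → . d S], [D → . C S], [D → . S (], [D → . a b], [D' → . D], [S → . C], [S → . a D b] }  — shift
  I1: { [C → + .] }  — reduce
  I2: { [C → . +], [C → . d S], [D → C . S], [S → . C], [S → . a D b], [S → C .] }  — shift, reduce
  I3: { [D' → D .] }  — accept
  I4: { [D → S . (] }  — shift
  I5: { [C → . +], [C → . d S], [D → . C S], [D → . S (], [D → . a b], [D → a . b], [S → . C], [S → . a D b], [S → a . D b] }  — shift
  I6: { [C → . +], [C → . d S], [C → d . S], [S → . C], [S → . a D b] }  — shift
  I7: { [S → C .] }  — reduce
  I8: { [C → d S .] }  — reduce
  I9: { [C → . +], [C → . d S], [D → . C S], [D → . S (], [D → . a b], [S → . C], [S → . a D b], [S → a . D b] }  — shift
  I10: { [S → a D . b] }  — shift
  I11: { [S → a D b .] }  — reduce
  I12: { [D → a b .] }  — reduce
  I13: { [D → S ( .] }  — reduce
  I14: { [D → C S .] }  — reduce

I2 contains reduce item [S → C .] and shift items [C → . +], [C → . d S], [S → . a D b] — shift-reduce conflict.

Answer: Yes — I2: [S → C .] vs [C → . +]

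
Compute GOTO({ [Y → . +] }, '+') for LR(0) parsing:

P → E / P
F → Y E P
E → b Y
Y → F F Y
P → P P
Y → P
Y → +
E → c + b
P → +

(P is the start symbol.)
GOTO(I, '+') = CLOSURE({ [A → αX.β] : [A → α.Xβ] ∈ I, X = '+' })

Items with dot before '+', with the dot advanced:
  [Y → . +] → [Y → + .]
Closure adds nothing (no advanced item has the dot before a non-terminal).

GOTO = { [Y → + .] }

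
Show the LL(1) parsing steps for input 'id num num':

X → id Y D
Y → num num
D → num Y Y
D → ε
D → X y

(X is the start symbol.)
Stack is shown with the top on the left.

Stack        Input         Action
---------------------------------
X $          id num num $  output X → id Y D
id Y D $     id num num $  match 'id'
Y D $        num num $     output Y → num num
num num D $  num num $     match 'num'
num D $      num $         match 'num'
D $          $             output D → ε
$            $             accept

The string is accepted.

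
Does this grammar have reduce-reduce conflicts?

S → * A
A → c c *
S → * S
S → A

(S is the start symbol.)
Yes — I7: [S → * A .] vs [S → A .]

A reduce-reduce conflict occurs when an LR(0) state has two complete items [A → α .] and [B → β .] — both call for a reduction, and with no lookahead the parser cannot choose between them.

Augment with S' → S and build the canonical LR(0) collection (I0 = CLOSURE({[S' → . S]}), then GOTO on every symbol after a dot until no new states appear). It has 9 states:
  I0: { [A → . c c *], [S → . * A], [S → . * S], [S → . A], [S' → . S] }  — shift
  I1: { [A → . c c *], [S → * . A], [S → * . S], [S → . * A], [S → . * S], [S → . A] }  — shift
  I2: { [S → A .] }  — reduce
  I3: { [S' → S .] }  — accept
  I4: { [A → c . c *] }  — shift
  I5: { [A → c c . *] }  — shift
  I6: { [A → c c * .] }  — reduce
  I7: { [S → * A .], [S → A .] }  — 2 reduces
  I8: { [S → * S .] }  — reduce

I7 contains complete items [S → * A .], [S → A .] — reduce-reduce conflict.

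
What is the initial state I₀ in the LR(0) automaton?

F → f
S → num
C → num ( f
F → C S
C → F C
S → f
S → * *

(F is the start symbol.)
{ [C → . F C], [C → . num ( f], [F → . C S], [F → . f], [F' → . F] }

First, augment the grammar with F' → F
I₀ = CLOSURE({ [F' → . F] }):
  [F' → . F] has the dot before F: add [F → . f], [F → . C S]
  [F → . C S] has the dot before C: add [C → . num ( f], [C → . F C]
No further items can be added.

I₀ = { [C → . F C], [C → . num ( f], [F → . C S], [F → . f], [F' → . F] }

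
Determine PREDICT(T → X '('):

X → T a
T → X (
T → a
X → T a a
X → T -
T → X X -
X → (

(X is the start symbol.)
PREDICT(T → X '(') = (FIRST(RHS) \ {ε}) ∪ (FOLLOW(T) if ε ∈ FIRST(RHS), i.e. RHS ⇒* ε)
FIRST(X) = { '(', 'a' }
FIRST(X '(') = { '(', 'a' }
ε ∉ FIRST(X '('), so FOLLOW(T) is not added.
PREDICT(T → X '(') = { '(', 'a' }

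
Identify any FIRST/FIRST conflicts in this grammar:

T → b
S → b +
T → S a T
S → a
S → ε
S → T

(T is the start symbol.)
FIRST sets of the non-terminals at (or reachable through a nullable prefix from) the front of some alternative:
  FIRST(S) = { 'a', 'b', ε }
  FIRST(T) = { 'a', 'b' }

Productions for T:
  T → b: FIRST = { 'b' }
  T → S a T: FIRST = { 'a', 'b' }
Productions for S:
  S → b +: FIRST = { 'b' }
  S → a: FIRST = { 'a' }
  S → ε: FIRST = { ε }
  S → T: FIRST = { 'a', 'b' }

Conflict for T: T → b and T → S a T
  Overlap: { 'b' }
Conflict for S: S → b + and S → T
  Overlap: { 'b' }
Conflict for S: S → a and S → T
  Overlap: { 'a' }

Answer: Yes. T → b / T → S a T on { 'b' }; S → b '+' / S → T on { 'b' }; S → a / S → T on { 'a' }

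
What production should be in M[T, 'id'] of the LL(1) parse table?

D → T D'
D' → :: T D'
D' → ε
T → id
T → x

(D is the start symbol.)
To find M[T, 'id'], we find productions for T where 'id' is in the predict set (PREDICT(N → α) = (FIRST(α) \ {ε}) ∪ (FOLLOW(N) if α ⇒* ε)).

T → id: PREDICT = { 'id' }
  'id' is in predict set, so this production goes in M[T, 'id']
T → x: PREDICT = { 'x' }

M[T, 'id'] = T → id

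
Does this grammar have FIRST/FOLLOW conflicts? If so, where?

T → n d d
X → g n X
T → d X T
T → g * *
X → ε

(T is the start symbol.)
A FIRST/FOLLOW conflict occurs when a non-terminal N has a nullable alternative N → β (β ⇒* ε) and another alternative N → α with FIRST(α) ∩ FOLLOW(N) ≠ ∅: on such a lookahead the parser cannot decide between expanding α and letting N vanish via β.

Nullable non-terminals: X.

X: nullable alternative(s) X → ε; FOLLOW(X) = { 'd', 'g', 'n' }
  X → g n X: FIRST \ {ε} = { 'g' } — overlaps FOLLOW(X) on { 'g' }: CONFLICT
  X → ε: FIRST \ {ε} = { } — this is the only nullable alternative, skip

T has no nullable alternative, so no FIRST/FOLLOW check is needed there.

So the grammar has 1 FIRST/FOLLOW conflict (marked CONFLICT above).

Answer: Yes. X → g n X with FOLLOW(X) on { 'g' }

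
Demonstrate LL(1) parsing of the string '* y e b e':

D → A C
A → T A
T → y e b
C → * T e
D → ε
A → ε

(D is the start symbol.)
Stack is shown with the top on the left.

Stack      Input        Action
------------------------------
D $        * y e b e $  output D → A C
A C $      * y e b e $  output A → ε
C $        * y e b e $  output C → * T e
* T e $    * y e b e $  match '*'
T e $      y e b e $    output T → y e b
y e b e $  y e b e $    match 'y'
e b e $    e b e $      match 'e'
b e $      b e $        match 'b'
e $        e $          match 'e'
$          $            accept

The string is accepted.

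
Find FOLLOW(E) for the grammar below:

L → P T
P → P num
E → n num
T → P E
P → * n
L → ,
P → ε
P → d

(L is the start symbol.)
In T → P E: E is at the end, add FOLLOW(T)

The FOLLOW sets referred to above (computed the same way, to a fixed point):
  FOLLOW(T) = { $ }

Taking the union: FOLLOW(E) = { $ }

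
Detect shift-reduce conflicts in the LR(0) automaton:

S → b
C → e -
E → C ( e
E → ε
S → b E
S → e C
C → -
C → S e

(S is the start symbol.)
A shift-reduce conflict occurs when an LR(0) state has both:
  - a complete (reduce) item [A → α .] (dot at the end), and
  - a shift item [B → β . c γ] (dot before a terminal).

Augment with S' → S and build the canonical LR(0) collection (I0 = CLOSURE({[S' → . S]}), then GOTO on every symbol after a dot until no new states appear). It has 14 states:
  I0: { [S → . b E], [S → . b], [S → . e C], [S' → . S] }  — shift
  I1: { [S' → S .] }  — accept
  I2: { [C → . -], [C → . S e], [C → . e -], [E → . C ( e], [E → .], [S → . b E], [S → . b], [S → . e C], [S → b . E], [S → b .] }  — shift, 2 reduces
  I3: { [C → . -], [C → . S e], [C → . e -], [S → . b E], [S → . b], [S → . e C], [S → e . C] }  — shift
  I4: { [C → - .] }  — reduce
  I5: { [S → e C .] }  — reduce
  I6: { [C → S . e] }  — shift
  I7: { [C → . -], [C → . S e], [C → . e -], [C → e . -], [S → . b E], [S → . b], [S → . e C], [S → e . C] }  — shift
  I8: { [C → - .], [C → e - .] }  — 2 reduces
  I9: { [C → S e .] }  — reduce
  I10: { [E → C . ( e] }  — shift
  I11: { [S → b E .] }  — reduce
  I12: { [E → C ( . e] }  — shift
  I13: { [E → C ( e .] }  — reduce

I2 contains reduce items [E → .], [S → b .] and shift items [C → . -], [C → . e -], [S → . b], [S → . b E], [S → . e C] — shift-reduce conflict.

Answer: Yes — I2: [E → .] vs [C → . -]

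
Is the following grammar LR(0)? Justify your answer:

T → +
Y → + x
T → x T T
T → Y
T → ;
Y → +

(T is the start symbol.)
No. Shift-reduce conflict between [T → + .] and [Y → + . x]

Augment with T' → T and build the canonical LR(0) collection (I0 = CLOSURE({[T' → . T]}), then GOTO on every symbol after a dot until no new states appear). It has 9 states:
  I0: { [T → . +], [T → . ;], [T → . Y], [T → . x T T], [T' → . T], [Y → . + x], [Y → . +] }  — shift
  I1: { [T → + .], [Y → + . x], [Y → + .] }  — shift, 2 reduces
  I2: { [T → ; .] }  — reduce
  I3: { [T' → T .] }  — accept
  I4: { [T → Y .] }  — reduce
  I5: { [T → . +], [T → . ;], [T → . Y], [T → . x T T], [T → x . T T], [Y → . + x], [Y → . +] }  — shift
  I6: { [T → . +], [T → . ;], [T → . Y], [T → . x T T], [T → x T . T], [Y → . + x], [Y → . +] }  — shift
  I7: { [T → x T T .] }  — reduce
  I8: { [Y → + x .] }  — reduce

Conflict in state I1:
  Shift-reduce conflict between [T → + .] and [Y → + . x]
So the grammar is NOT LR(0).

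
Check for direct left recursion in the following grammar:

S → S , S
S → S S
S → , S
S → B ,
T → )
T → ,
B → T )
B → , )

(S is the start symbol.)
Yes, S is left-recursive

S → S , S: LEFT RECURSIVE (starts with S)
S → S S: LEFT RECURSIVE (starts with S)
S → , S: starts with ','
S → B ,: starts with B
T → ): starts with ')'
T → ,: starts with ','
B → T ): starts with T
B → , ): starts with ','

The grammar has direct left recursion on: S.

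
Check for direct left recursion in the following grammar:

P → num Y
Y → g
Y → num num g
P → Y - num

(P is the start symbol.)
P → num Y: starts with num
Y → g: starts with g
Y → num num g: starts with num
P → Y - num: starts with Y

No direct left recursion found.

Answer: No direct left recursion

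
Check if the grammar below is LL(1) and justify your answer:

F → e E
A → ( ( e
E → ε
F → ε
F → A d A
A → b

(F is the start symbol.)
Yes, the grammar is LL(1).

Relevant sets:
  FIRST(A) = { '(', 'b' }
  FOLLOW(F) = { $ }

For F:
  PREDICT(F → e E) = { 'e' }
  PREDICT(F → ε) = { $ }
  PREDICT(F → A d A) = { '(', 'b' }
For A:
  PREDICT(A → '(' '(' e) = { '(' }
  PREDICT(A → b) = { 'b' }
E has a single production, so nothing to check there.

All predict sets are disjoint. The grammar IS LL(1).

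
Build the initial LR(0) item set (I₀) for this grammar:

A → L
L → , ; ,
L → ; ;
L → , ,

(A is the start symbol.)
{ [A → . L], [A' → . A], [L → . , ,], [L → . , ; ,], [L → . ; ;] }

First, augment the grammar with A' → A
I₀ = CLOSURE({ [A' → . A] }):
  [A' → . A] has the dot before A: add [A → . L]
  [A → . L] has the dot before L: add [L → . , ; ,], [L → . ; ;], [L → . , ,]
No further items can be added.

I₀ = { [A → . L], [A' → . A], [L → . , ,], [L → . , ; ,], [L → . ; ;] }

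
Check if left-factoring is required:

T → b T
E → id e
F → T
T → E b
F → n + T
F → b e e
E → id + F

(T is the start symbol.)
Yes, E has productions with common prefix 'id'

Left-factoring is needed when two productions for the same non-terminal
share a common prefix on the right-hand side.

Productions for T:
  T → b T
  T → E b
Productions for E:
  E → id e
  E → id + F
Productions for F:
  F → T
  F → n + T
  F → b e e

Found common prefix 'id' in productions for E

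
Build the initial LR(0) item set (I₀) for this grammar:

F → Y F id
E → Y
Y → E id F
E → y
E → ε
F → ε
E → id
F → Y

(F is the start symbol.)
{ [E → . Y], [E → . id], [E → . y], [E → .], [F → . Y F id], [F → . Y], [F → .], [F' → . F], [Y → . E id F] }

First, augment the grammar with F' → F
I₀ = CLOSURE({ [F' → . F] }):
  [F' → . F] has the dot before F: add [F → . Y F id], [F → .], [F → . Y]
  [F → . Y F id] has the dot before Y: add [Y → . E id F]
  [Y → . E id F] has the dot before E: add [E → . Y], [E → . y], [E → .], [E → . id]
No further items can be added.

I₀ = { [E → . Y], [E → . id], [E → . y], [E → .], [F → . Y F id], [F → . Y], [F → .], [F' → . F], [Y → . E id F] }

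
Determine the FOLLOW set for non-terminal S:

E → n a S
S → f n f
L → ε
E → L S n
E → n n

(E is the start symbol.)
To compute FOLLOW(S), find every occurrence of S on a right-hand side N → α S β: add FIRST(β) \ {ε}, and if β is empty or nullable also add FOLLOW(N). Iterate to a fixed point.

In E → n a S: S is at the end, add FOLLOW(E)
In E → L S n: S is followed by n, add FIRST(n) \ {ε} = { 'n' }

The FOLLOW sets referred to above (computed the same way, to a fixed point):
  FOLLOW(E) = { $ }

Taking the union: FOLLOW(S) = { $, 'n' }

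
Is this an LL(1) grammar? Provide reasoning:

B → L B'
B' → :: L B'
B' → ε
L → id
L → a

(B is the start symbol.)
Relevant sets:
  FOLLOW(B') = { $ }

For B':
  PREDICT(B' → :: L B') = { '::' }
  PREDICT(B' → ε) = { $ }
For L:
  PREDICT(L → id) = { 'id' }
  PREDICT(L → a) = { 'a' }
B has a single production, so nothing to check there.

All predict sets are disjoint. The grammar IS LL(1).

Answer: Yes, the grammar is LL(1).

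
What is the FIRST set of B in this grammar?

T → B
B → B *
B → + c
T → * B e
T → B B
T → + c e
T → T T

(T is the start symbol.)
To compute FIRST(B), examine every production with B on the left-hand side, reading each right-hand side left to right until a non-nullable symbol is reached.

From B → B *:
  - B is the symbol being defined: contributes nothing new
    B is not nullable, so stop
From B → + c:
  - '+' is a terminal: add '+' and stop

Collecting: FIRST(B) = { '+' }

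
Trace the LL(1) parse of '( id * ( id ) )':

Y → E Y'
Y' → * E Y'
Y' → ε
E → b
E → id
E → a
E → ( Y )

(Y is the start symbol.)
Stack is shown with the top on the left.

Stack              Input              Action
--------------------------------------------
Y $                ( id * ( id ) ) $  output Y → E Y'
E Y' $             ( id * ( id ) ) $  output E → ( Y )
( Y ) Y' $         ( id * ( id ) ) $  match '('
Y ) Y' $           id * ( id ) ) $    output Y → E Y'
E Y' ) Y' $        id * ( id ) ) $    output E → id
id Y' ) Y' $       id * ( id ) ) $    match 'id'
Y' ) Y' $          * ( id ) ) $       output Y' → * E Y'
* E Y' ) Y' $      * ( id ) ) $       match '*'
E Y' ) Y' $        ( id ) ) $         output E → ( Y )
( Y ) Y' ) Y' $    ( id ) ) $         match '('
Y ) Y' ) Y' $      id ) ) $           output Y → E Y'
E Y' ) Y' ) Y' $   id ) ) $           output E → id
id Y' ) Y' ) Y' $  id ) ) $           match 'id'
Y' ) Y' ) Y' $     ) ) $              output Y' → ε
) Y' ) Y' $        ) ) $              match ')'
Y' ) Y' $          ) $                output Y' → ε
) Y' $             ) $                match ')'
Y' $               $                  output Y' → ε
$                  $                  accept

The string is accepted.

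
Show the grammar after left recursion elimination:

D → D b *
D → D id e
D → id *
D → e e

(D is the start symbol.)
D is directly left-recursive. The standard transformation for
  A → A α₁ | ... | A α_m | β₁ | ... | β_n
is
  A  → β₁ A' | ... | β_n A'
  A' → α₁ A' | ... | α_m A' | ε

D → id * becomes D → id * D'
D → e e becomes D → e e D'
D → D b * becomes D' → b * D'
D → D id e becomes D' → id e D'
Add D' → ε

Resulting grammar:
D → id * D'
D → e e D'
D' → b * D'
D' → id e D'
D' → ε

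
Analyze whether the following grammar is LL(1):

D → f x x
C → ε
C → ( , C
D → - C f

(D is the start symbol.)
A grammar is LL(1) if for each non-terminal N with multiple productions, the predict sets of those productions are pairwise disjoint, where PREDICT(N → α) = (FIRST(α) \ {ε}) ∪ (FOLLOW(N) if α ⇒* ε).

Relevant sets:
  FOLLOW(C) = { 'f' }

For D:
  PREDICT(D → f x x) = { 'f' }
  PREDICT(D → '-' C f) = { '-' }
For C:
  PREDICT(C → ε) = { 'f' }
  PREDICT(C → '(' ',' C) = { '(' }

All predict sets are disjoint. The grammar IS LL(1).

Answer: Yes, the grammar is LL(1).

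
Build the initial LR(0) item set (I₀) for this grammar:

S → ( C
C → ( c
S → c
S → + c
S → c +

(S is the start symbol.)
First, augment the grammar with S' → S
I₀ = CLOSURE({ [S' → . S] }):
  [S' → . S] has the dot before S: add [S → . ( C], [S → . c], [S → . + c], [S → . c +]
No further items can be added.

I₀ = { [S → . ( C], [S → . + c], [S → . c +], [S → . c], [S' → . S] }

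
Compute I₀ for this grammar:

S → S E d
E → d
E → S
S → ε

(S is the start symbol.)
{ [S → . S E d], [S → .], [S' → . S] }

First, augment the grammar with S' → S
I₀ = CLOSURE({ [S' → . S] }):
  [S' → . S] has the dot before S: add [S → . S E d], [S → .]
No further items can be added.

I₀ = { [S → . S E d], [S → .], [S' → . S] }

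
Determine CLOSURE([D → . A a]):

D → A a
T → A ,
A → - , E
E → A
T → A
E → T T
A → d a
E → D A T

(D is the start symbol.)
Start with: [D → . A a]
  [D → . A a] has the dot before A: add [A → . - , E], [A → . d a]
No further items can be added.

CLOSURE = { [A → . - , E], [A → . d a], [D → . A a] }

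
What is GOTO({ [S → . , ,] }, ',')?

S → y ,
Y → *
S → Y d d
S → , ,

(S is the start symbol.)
{ [S → , . ,] }

GOTO(I, ',') = CLOSURE({ [A → αX.β] : [A → α.Xβ] ∈ I, X = ',' })

Items with dot before ',', with the dot advanced:
  [S → . , ,] → [S → , . ,]
Closure adds nothing (no advanced item has the dot before a non-terminal).

GOTO = { [S → , . ,] }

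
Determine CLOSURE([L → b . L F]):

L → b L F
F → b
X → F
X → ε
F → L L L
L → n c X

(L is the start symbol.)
{ [L → . b L F], [L → . n c X], [L → b . L F] }

Start with: [L → b . L F]
  [L → b . L F] has the dot before L: add [L → . b L F], [L → . n c X]
No further items can be added.

CLOSURE = { [L → . b L F], [L → . n c X], [L → b . L F] }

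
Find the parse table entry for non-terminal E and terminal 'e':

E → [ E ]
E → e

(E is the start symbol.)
To find M[E, 'e'], we find productions for E where 'e' is in the predict set (PREDICT(N → α) = (FIRST(α) \ {ε}) ∪ (FOLLOW(N) if α ⇒* ε)).

E → [ E ]: PREDICT = { '[' }
E → e: PREDICT = { 'e' }
  'e' is in predict set, so this production goes in M[E, 'e']

M[E, 'e'] = E → e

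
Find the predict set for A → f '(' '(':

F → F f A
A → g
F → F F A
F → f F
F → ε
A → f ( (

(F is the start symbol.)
PREDICT(A → f '(' '(') = (FIRST(RHS) \ {ε}) ∪ (FOLLOW(A) if ε ∈ FIRST(RHS), i.e. RHS ⇒* ε)
FIRST(f '(' '(') = { 'f' }
ε ∉ FIRST(f '(' '('), so FOLLOW(A) is not added.
PREDICT(A → f '(' '(') = { 'f' }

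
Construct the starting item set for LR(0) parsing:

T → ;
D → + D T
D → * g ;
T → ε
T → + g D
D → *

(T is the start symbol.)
First, augment the grammar with T' → T
I₀ = CLOSURE({ [T' → . T] }):
  [T' → . T] has the dot before T: add [T → . ;], [T → .], [T → . + g D]
No further items can be added.

I₀ = { [T → . + g D], [T → . ;], [T → .], [T' → . T] }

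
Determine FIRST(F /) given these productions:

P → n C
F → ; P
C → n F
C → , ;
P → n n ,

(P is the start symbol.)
FIRST sets of the non-terminals involved (from the grammar, by fixed-point iteration):
  FIRST(F) = { ';' }

To compute FIRST(F /), process the symbols left to right:
Symbol F is a non-terminal. Add FIRST(F) \ {ε} = { ';' }
F is not nullable (ε ∉ FIRST(F)), so stop here.
FIRST(F /) = { ';' }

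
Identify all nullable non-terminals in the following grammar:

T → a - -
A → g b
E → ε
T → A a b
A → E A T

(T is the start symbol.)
A non-terminal is nullable if it can derive ε (the empty string): either it has an ε-production, or it has a production whose right-hand side consists entirely of nullable non-terminals.

ε-productions: E → ε
So E is immediately nullable.
No further non-terminal can be added: every production for the remaining non-terminals contains a terminal or a non-nullable non-terminal.
Nullable = { 'E' }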